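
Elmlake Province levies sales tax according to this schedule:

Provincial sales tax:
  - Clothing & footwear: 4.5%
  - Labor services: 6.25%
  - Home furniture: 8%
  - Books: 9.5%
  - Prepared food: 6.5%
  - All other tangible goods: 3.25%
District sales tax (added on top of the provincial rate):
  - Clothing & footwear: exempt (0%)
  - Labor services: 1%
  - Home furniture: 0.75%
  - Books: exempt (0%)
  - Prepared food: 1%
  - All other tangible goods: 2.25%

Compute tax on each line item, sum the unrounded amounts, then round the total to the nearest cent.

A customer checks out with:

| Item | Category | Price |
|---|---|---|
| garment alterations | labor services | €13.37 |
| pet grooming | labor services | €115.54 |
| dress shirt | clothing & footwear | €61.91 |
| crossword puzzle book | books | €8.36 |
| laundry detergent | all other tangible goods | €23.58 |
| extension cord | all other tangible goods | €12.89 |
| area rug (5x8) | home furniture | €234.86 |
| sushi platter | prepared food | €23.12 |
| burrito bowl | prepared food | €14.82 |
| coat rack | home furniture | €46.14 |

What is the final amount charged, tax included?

€596.95

Garment alterations €13.37: labor services → 6.25% + 1% district = 7.25% → €0.969325
Pet grooming €115.54: labor services → 6.25% + 1% district = 7.25% → €8.37665
Dress shirt €61.91: clothing & footwear → 4.5% + 0% district = 4.5% → €2.78595
Crossword puzzle book €8.36: books → 9.5% + 0% district = 9.5% → €0.7942
Laundry detergent €23.58: all other tangible goods → 3.25% + 2.25% district = 5.5% → €1.2969
Extension cord €12.89: all other tangible goods → 3.25% + 2.25% district = 5.5% → €0.70895
Area rug (5x8) €234.86: home furniture → 8% + 0.75% district = 8.75% → €20.55025
Sushi platter €23.12: prepared food → 6.5% + 1% district = 7.5% → €1.734
Burrito bowl €14.82: prepared food → 6.5% + 1% district = 7.5% → €1.1115
Coat rack €46.14: home furniture → 8% + 0.75% district = 8.75% → €4.03725
Subtotal = €554.59; unrounded tax = €42.364975 → €42.36; total due = €596.95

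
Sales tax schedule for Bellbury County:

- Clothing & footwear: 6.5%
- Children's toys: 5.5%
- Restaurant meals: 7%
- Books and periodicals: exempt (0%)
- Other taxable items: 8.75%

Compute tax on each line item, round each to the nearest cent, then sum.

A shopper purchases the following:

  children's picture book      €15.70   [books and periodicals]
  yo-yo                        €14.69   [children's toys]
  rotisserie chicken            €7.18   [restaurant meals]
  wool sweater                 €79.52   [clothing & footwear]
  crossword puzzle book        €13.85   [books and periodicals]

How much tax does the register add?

Children's picture book €15.70: books and periodicals → 0% → €0.00
Yo-yo €14.69: children's toys → 5.5% → €0.81
Rotisserie chicken €7.18: restaurant meals → 7% → €0.50
Wool sweater €79.52: clothing & footwear → 6.5% → €5.17
Crossword puzzle book €13.85: books and periodicals → 0% → €0.00
Total tax = €0.81 + €0.50 + €5.17 = €6.48

€6.48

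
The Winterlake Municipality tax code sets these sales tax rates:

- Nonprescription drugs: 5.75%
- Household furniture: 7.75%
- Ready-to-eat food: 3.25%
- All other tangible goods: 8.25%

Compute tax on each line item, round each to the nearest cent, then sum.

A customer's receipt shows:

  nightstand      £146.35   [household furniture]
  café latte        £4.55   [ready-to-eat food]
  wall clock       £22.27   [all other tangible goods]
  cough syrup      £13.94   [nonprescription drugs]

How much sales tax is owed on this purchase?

£14.13

Nightstand £146.35: household furniture → 7.75% → £11.34
Café latte £4.55: ready-to-eat food → 3.25% → £0.15
Wall clock £22.27: all other tangible goods → 8.25% → £1.84
Cough syrup £13.94: nonprescription drugs → 5.75% → £0.80
Total tax = £11.34 + £0.15 + £1.84 + £0.80 = £14.13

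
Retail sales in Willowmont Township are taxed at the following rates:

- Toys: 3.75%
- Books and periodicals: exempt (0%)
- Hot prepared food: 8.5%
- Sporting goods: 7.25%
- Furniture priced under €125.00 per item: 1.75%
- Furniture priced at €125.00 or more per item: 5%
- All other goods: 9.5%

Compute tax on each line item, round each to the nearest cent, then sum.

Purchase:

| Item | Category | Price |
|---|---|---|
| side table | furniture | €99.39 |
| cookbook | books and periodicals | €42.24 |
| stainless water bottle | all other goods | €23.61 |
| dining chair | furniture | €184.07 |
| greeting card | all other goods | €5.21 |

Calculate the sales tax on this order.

Side table €99.39: furniture, under €125.00 → 1.75% → €1.74
Cookbook €42.24: books and periodicals → 0% → €0.00
Stainless water bottle €23.61: all other goods → 9.5% → €2.24
Dining chair €184.07: furniture, €125.00 or more → 5% → €9.20
Greeting card €5.21: all other goods → 9.5% → €0.49
Total tax = €1.74 + €2.24 + €9.20 + €0.49 = €13.67

€13.67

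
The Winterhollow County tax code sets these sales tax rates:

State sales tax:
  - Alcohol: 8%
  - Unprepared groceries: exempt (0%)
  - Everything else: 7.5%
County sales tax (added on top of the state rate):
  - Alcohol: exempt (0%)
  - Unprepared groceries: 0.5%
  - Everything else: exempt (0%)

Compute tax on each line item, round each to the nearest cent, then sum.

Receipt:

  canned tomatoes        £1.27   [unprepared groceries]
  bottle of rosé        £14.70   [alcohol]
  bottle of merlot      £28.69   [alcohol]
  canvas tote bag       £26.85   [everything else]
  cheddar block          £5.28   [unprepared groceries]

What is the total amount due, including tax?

Canned tomatoes £1.27: unprepared groceries → 0% + 0.5% county = 0.5% → £0.01
Bottle of rosé £14.70: alcohol → 8% + 0% county = 8% → £1.18
Bottle of merlot £28.69: alcohol → 8% + 0% county = 8% → £2.30
Canvas tote bag £26.85: everything else → 7.5% + 0% county = 7.5% → £2.01
Cheddar block £5.28: unprepared groceries → 0% + 0.5% county = 0.5% → £0.03
Subtotal = £76.79; tax = £5.53; total due = £82.32

£82.32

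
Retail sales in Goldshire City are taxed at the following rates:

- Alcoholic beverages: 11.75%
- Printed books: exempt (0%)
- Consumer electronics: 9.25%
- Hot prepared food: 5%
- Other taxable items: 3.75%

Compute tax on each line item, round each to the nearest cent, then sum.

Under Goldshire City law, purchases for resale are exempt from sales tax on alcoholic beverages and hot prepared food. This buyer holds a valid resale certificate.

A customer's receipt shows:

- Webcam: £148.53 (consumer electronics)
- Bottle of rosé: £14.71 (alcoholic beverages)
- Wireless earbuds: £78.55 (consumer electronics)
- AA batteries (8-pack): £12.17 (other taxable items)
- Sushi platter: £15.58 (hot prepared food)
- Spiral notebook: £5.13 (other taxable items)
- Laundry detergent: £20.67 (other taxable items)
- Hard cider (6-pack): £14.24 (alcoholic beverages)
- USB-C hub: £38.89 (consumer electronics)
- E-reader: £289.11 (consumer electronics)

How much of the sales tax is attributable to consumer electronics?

Webcam £148.53: consumer electronics → 9.25% → £13.74
Wireless earbuds £78.55: consumer electronics → 9.25% → £7.27
USB-C hub £38.89: consumer electronics → 9.25% → £3.60
E-reader £289.11: consumer electronics → 9.25% → £26.74
Tax on consumer electronics = £13.74 + £7.27 + £3.60 + £26.74 = £51.35

£51.35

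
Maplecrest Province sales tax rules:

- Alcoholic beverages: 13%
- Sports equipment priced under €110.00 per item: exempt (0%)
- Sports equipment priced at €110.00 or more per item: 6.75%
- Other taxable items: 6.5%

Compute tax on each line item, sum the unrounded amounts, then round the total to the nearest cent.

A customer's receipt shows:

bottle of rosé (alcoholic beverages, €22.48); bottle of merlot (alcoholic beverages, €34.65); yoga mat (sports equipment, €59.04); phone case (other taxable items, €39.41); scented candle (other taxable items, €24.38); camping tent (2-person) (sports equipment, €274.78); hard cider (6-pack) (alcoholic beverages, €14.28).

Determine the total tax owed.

Bottle of rosé €22.48: alcoholic beverages → 13% → €2.9224
Bottle of merlot €34.65: alcoholic beverages → 13% → €4.5045
Yoga mat €59.04: sports equipment, under €110.00 → 0% → €0.00
Phone case €39.41: other taxable items → 6.5% → €2.56165
Scented candle €24.38: other taxable items → 6.5% → €1.5847
Camping tent (2-person) €274.78: sports equipment, €110.00 or more → 6.75% → €18.54765
Hard cider (6-pack) €14.28: alcoholic beverages → 13% → €1.8564
Unrounded tax sum = €31.9773 → €31.98

€31.98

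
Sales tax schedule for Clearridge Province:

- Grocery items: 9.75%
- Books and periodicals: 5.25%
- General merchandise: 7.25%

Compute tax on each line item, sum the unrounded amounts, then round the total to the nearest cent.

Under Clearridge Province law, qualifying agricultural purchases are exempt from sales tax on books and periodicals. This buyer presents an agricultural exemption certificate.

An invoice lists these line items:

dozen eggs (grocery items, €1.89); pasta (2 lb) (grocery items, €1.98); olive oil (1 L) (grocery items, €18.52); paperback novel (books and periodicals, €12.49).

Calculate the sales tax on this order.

€2.18

Dozen eggs €1.89: grocery items → 9.75% → €0.184275
Pasta (2 lb) €1.98: grocery items → 9.75% → €0.19305
Olive oil (1 L) €18.52: grocery items → 9.75% → €1.8057
Paperback novel €12.49: books and periodicals, buyer-exempt → 0% → €0.00
Unrounded tax sum = €2.183025 → €2.18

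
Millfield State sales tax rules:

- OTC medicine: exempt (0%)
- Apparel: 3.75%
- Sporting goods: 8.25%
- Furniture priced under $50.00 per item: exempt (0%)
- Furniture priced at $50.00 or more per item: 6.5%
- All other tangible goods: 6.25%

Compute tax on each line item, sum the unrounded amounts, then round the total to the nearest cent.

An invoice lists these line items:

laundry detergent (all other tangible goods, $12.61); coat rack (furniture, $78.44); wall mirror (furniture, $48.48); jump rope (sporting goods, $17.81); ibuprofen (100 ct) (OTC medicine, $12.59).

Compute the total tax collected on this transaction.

$7.36

Laundry detergent $12.61: all other tangible goods → 6.25% → $0.788125
Coat rack $78.44: furniture, $50.00 or more → 6.5% → $5.0986
Wall mirror $48.48: furniture, under $50.00 → 0% → $0.00
Jump rope $17.81: sporting goods → 8.25% → $1.469325
Ibuprofen (100 ct) $12.59: OTC medicine → 0% → $0.00
Unrounded tax sum = $7.35605 → $7.36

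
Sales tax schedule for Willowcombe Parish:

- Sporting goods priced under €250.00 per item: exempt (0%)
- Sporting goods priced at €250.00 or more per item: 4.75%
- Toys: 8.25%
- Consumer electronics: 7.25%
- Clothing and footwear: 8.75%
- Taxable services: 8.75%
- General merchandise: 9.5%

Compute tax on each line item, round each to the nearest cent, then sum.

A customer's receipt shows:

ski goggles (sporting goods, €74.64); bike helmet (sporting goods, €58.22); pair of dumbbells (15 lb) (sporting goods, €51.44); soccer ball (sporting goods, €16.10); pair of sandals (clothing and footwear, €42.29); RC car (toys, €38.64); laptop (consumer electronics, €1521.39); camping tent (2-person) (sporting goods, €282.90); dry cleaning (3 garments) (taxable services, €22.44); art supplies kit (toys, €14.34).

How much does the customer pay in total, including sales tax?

Ski goggles €74.64: sporting goods, under €250.00 → 0% → €0.00
Bike helmet €58.22: sporting goods, under €250.00 → 0% → €0.00
Pair of dumbbells (15 lb) €51.44: sporting goods, under €250.00 → 0% → €0.00
Soccer ball €16.10: sporting goods, under €250.00 → 0% → €0.00
Pair of sandals €42.29: clothing and footwear → 8.75% → €3.70
RC car €38.64: toys → 8.25% → €3.19
Laptop €1521.39: consumer electronics → 7.25% → €110.30
Camping tent (2-person) €282.90: sporting goods, €250.00 or more → 4.75% → €13.44
Dry cleaning (3 garments) €22.44: taxable services → 8.75% → €1.96
Art supplies kit €14.34: toys → 8.25% → €1.18
Subtotal = €2122.40; tax = €133.77; total due = €2256.17

€2256.17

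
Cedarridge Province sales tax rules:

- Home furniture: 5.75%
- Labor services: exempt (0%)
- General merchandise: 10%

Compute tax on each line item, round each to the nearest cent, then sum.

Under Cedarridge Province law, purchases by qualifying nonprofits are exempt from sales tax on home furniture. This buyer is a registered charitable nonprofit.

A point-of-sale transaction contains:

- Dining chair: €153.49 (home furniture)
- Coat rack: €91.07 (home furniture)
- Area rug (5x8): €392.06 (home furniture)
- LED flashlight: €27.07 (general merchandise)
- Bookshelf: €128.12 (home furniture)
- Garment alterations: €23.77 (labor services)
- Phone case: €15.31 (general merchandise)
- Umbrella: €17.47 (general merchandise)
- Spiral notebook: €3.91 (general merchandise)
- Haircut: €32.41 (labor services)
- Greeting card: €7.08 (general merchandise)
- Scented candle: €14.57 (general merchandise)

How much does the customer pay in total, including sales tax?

€914.88

Dining chair €153.49: home furniture, buyer-exempt → 0% → €0.00
Coat rack €91.07: home furniture, buyer-exempt → 0% → €0.00
Area rug (5x8) €392.06: home furniture, buyer-exempt → 0% → €0.00
LED flashlight €27.07: general merchandise → 10% → €2.71
Bookshelf €128.12: home furniture, buyer-exempt → 0% → €0.00
Garment alterations €23.77: labor services → 0% → €0.00
Phone case €15.31: general merchandise → 10% → €1.53
Umbrella €17.47: general merchandise → 10% → €1.75
Spiral notebook €3.91: general merchandise → 10% → €0.39
Haircut €32.41: labor services → 0% → €0.00
Greeting card €7.08: general merchandise → 10% → €0.71
Scented candle €14.57: general merchandise → 10% → €1.46
Subtotal = €906.33; tax = €8.55; total due = €914.88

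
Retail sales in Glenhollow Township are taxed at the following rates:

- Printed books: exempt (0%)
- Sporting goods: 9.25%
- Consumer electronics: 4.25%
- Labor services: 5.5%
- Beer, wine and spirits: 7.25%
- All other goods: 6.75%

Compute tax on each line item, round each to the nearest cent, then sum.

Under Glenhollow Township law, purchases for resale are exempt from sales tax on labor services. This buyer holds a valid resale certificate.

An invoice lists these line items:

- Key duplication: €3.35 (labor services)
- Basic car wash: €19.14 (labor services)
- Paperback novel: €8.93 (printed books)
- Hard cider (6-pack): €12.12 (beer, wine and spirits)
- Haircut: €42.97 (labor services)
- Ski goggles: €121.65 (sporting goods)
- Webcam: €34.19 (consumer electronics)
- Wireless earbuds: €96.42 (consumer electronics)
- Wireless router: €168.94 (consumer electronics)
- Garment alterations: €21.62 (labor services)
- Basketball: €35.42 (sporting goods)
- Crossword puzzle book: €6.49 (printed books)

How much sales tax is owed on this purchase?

Key duplication €3.35: labor services, buyer-exempt → 0% → €0.00
Basic car wash €19.14: labor services, buyer-exempt → 0% → €0.00
Paperback novel €8.93: printed books → 0% → €0.00
Hard cider (6-pack) €12.12: beer, wine and spirits → 7.25% → €0.88
Haircut €42.97: labor services, buyer-exempt → 0% → €0.00
Ski goggles €121.65: sporting goods → 9.25% → €11.25
Webcam €34.19: consumer electronics → 4.25% → €1.45
Wireless earbuds €96.42: consumer electronics → 4.25% → €4.10
Wireless router €168.94: consumer electronics → 4.25% → €7.18
Garment alterations €21.62: labor services, buyer-exempt → 0% → €0.00
Basketball €35.42: sporting goods → 9.25% → €3.28
Crossword puzzle book €6.49: printed books → 0% → €0.00
Total tax = €0.88 + €11.25 + €1.45 + €4.10 + €7.18 + €3.28 = €28.14

€28.14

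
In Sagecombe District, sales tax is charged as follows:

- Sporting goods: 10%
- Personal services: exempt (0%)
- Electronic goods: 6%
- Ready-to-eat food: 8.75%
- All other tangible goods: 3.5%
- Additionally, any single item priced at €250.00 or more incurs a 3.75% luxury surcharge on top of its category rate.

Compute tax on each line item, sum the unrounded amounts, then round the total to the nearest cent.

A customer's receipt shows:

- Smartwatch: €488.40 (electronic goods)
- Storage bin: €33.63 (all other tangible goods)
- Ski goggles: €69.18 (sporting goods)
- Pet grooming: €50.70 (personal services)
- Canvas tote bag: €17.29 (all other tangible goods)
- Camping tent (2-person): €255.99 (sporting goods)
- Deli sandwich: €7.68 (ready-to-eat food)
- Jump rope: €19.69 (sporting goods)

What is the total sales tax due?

Smartwatch €488.40: electronic goods → 6% + 3.75% surcharge = 9.75% → €47.619
Storage bin €33.63: all other tangible goods → 3.5% → €1.17705
Ski goggles €69.18: sporting goods → 10% → €6.918
Pet grooming €50.70: personal services → 0% → €0.00
Canvas tote bag €17.29: all other tangible goods → 3.5% → €0.60515
Camping tent (2-person) €255.99: sporting goods → 10% + 3.75% surcharge = 13.75% → €35.198625
Deli sandwich €7.68: ready-to-eat food → 8.75% → €0.672
Jump rope €19.69: sporting goods → 10% → €1.969
Unrounded tax sum = €94.158825 → €94.16

€94.16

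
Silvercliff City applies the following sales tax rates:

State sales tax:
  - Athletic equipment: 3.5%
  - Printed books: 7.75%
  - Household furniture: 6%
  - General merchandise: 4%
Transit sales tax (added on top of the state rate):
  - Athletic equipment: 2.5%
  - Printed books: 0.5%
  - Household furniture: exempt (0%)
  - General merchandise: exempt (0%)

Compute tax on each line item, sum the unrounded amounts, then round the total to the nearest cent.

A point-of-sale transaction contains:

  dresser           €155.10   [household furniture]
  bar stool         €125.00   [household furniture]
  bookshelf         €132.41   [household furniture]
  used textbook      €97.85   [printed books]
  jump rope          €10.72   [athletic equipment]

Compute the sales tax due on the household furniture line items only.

€24.75

Dresser €155.10: household furniture → 6% + 0% transit = 6% → €9.306
Bar stool €125.00: household furniture → 6% + 0% transit = 6% → €7.50
Bookshelf €132.41: household furniture → 6% + 0% transit = 6% → €7.9446
Tax on household furniture: unrounded sum = €24.7506 → €24.75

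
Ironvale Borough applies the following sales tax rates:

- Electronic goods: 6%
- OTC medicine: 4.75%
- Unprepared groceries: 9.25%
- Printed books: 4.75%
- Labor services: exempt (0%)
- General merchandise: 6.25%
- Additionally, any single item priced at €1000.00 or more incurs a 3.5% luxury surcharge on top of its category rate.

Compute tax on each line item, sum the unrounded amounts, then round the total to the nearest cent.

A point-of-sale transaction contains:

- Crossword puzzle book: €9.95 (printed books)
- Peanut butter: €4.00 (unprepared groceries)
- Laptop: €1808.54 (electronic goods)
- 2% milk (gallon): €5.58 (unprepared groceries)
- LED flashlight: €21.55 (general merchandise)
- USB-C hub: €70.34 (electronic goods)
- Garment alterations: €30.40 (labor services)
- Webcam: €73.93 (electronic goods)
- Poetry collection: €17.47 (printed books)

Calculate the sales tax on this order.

€184.00

Crossword puzzle book €9.95: printed books → 4.75% → €0.472625
Peanut butter €4.00: unprepared groceries → 9.25% → €0.37
Laptop €1808.54: electronic goods → 6% + 3.5% surcharge = 9.5% → €171.8113
2% milk (gallon) €5.58: unprepared groceries → 9.25% → €0.51615
LED flashlight €21.55: general merchandise → 6.25% → €1.346875
USB-C hub €70.34: electronic goods → 6% → €4.2204
Garment alterations €30.40: labor services → 0% → €0.00
Webcam €73.93: electronic goods → 6% → €4.4358
Poetry collection €17.47: printed books → 4.75% → €0.829825
Unrounded tax sum = €184.002975 → €184.00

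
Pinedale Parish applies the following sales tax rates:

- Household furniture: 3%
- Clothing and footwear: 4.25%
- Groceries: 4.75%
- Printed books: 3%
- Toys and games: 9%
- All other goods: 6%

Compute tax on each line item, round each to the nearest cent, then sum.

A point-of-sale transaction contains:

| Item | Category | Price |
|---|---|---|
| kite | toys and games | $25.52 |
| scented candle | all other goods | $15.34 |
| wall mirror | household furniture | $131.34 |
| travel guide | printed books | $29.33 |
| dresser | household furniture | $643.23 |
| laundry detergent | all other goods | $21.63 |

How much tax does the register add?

Kite $25.52: toys and games → 9% → $2.30
Scented candle $15.34: all other goods → 6% → $0.92
Wall mirror $131.34: household furniture → 3% → $3.94
Travel guide $29.33: printed books → 3% → $0.88
Dresser $643.23: household furniture → 3% → $19.30
Laundry detergent $21.63: all other goods → 6% → $1.30
Total tax = $2.30 + $0.92 + $3.94 + $0.88 + $19.30 + $1.30 = $28.64

$28.64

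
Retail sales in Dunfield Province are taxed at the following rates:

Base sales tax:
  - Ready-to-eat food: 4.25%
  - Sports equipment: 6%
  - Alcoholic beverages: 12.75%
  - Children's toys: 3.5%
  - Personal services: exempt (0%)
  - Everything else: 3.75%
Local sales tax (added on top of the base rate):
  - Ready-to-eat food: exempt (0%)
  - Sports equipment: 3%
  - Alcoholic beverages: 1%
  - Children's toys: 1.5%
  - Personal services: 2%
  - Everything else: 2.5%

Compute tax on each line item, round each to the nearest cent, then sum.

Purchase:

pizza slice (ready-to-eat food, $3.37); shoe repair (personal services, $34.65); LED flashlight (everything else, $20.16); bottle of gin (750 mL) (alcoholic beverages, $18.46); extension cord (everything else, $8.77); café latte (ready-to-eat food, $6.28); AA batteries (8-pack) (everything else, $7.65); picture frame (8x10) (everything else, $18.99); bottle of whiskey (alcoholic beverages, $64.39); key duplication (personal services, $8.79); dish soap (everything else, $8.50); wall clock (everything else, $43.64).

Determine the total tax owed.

Pizza slice $3.37: ready-to-eat food → 4.25% + 0% local = 4.25% → $0.14
Shoe repair $34.65: personal services → 0% + 2% local = 2% → $0.69
LED flashlight $20.16: everything else → 3.75% + 2.5% local = 6.25% → $1.26
Bottle of gin (750 mL) $18.46: alcoholic beverages → 12.75% + 1% local = 13.75% → $2.54
Extension cord $8.77: everything else → 3.75% + 2.5% local = 6.25% → $0.55
Café latte $6.28: ready-to-eat food → 4.25% + 0% local = 4.25% → $0.27
AA batteries (8-pack) $7.65: everything else → 3.75% + 2.5% local = 6.25% → $0.48
Picture frame (8x10) $18.99: everything else → 3.75% + 2.5% local = 6.25% → $1.19
Bottle of whiskey $64.39: alcoholic beverages → 12.75% + 1% local = 13.75% → $8.85
Key duplication $8.79: personal services → 0% + 2% local = 2% → $0.18
Dish soap $8.50: everything else → 3.75% + 2.5% local = 6.25% → $0.53
Wall clock $43.64: everything else → 3.75% + 2.5% local = 6.25% → $2.73
Total tax = $0.14 + $0.69 + $1.26 + $2.54 + $0.55 + $0.27 + $0.48 + $1.19 + $8.85 + $0.18 + $0.53 + $2.73 = $19.41

$19.41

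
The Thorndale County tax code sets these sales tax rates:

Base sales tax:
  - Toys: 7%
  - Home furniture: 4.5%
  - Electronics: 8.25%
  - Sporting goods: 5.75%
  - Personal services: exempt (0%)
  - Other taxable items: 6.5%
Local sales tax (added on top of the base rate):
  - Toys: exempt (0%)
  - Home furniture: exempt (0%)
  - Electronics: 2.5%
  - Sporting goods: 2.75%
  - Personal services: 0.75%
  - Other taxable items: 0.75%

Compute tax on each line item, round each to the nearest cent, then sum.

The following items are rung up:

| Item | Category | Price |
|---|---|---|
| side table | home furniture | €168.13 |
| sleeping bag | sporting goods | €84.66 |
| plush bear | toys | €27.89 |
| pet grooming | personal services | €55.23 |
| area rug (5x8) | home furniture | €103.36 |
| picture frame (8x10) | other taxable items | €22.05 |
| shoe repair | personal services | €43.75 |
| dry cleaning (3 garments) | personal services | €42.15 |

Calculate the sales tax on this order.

€24.03

Side table €168.13: home furniture → 4.5% + 0% local = 4.5% → €7.57
Sleeping bag €84.66: sporting goods → 5.75% + 2.75% local = 8.5% → €7.20
Plush bear €27.89: toys → 7% + 0% local = 7% → €1.95
Pet grooming €55.23: personal services → 0% + 0.75% local = 0.75% → €0.41
Area rug (5x8) €103.36: home furniture → 4.5% + 0% local = 4.5% → €4.65
Picture frame (8x10) €22.05: other taxable items → 6.5% + 0.75% local = 7.25% → €1.60
Shoe repair €43.75: personal services → 0% + 0.75% local = 0.75% → €0.33
Dry cleaning (3 garments) €42.15: personal services → 0% + 0.75% local = 0.75% → €0.32
Total tax = €7.57 + €7.20 + €1.95 + €0.41 + €4.65 + €1.60 + €0.33 + €0.32 = €24.03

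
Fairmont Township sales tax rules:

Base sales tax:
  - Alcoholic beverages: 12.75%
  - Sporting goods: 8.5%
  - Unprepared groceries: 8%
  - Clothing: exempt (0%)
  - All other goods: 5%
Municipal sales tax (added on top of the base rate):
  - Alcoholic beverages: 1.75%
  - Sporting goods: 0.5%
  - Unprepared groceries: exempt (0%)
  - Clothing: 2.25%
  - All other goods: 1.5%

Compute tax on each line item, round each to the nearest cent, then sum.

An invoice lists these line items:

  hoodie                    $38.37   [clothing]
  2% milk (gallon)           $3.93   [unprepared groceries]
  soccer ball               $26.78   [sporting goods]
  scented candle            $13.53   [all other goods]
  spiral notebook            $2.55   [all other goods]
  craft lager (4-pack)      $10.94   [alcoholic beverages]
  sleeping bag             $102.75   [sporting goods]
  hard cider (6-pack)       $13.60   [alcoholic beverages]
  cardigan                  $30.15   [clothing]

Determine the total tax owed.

Hoodie $38.37: clothing → 0% + 2.25% municipal = 2.25% → $0.86
2% milk (gallon) $3.93: unprepared groceries → 8% + 0% municipal = 8% → $0.31
Soccer ball $26.78: sporting goods → 8.5% + 0.5% municipal = 9% → $2.41
Scented candle $13.53: all other goods → 5% + 1.5% municipal = 6.5% → $0.88
Spiral notebook $2.55: all other goods → 5% + 1.5% municipal = 6.5% → $0.17
Craft lager (4-pack) $10.94: alcoholic beverages → 12.75% + 1.75% municipal = 14.5% → $1.59
Sleeping bag $102.75: sporting goods → 8.5% + 0.5% municipal = 9% → $9.25
Hard cider (6-pack) $13.60: alcoholic beverages → 12.75% + 1.75% municipal = 14.5% → $1.97
Cardigan $30.15: clothing → 0% + 2.25% municipal = 2.25% → $0.68
Total tax = $0.86 + $0.31 + $2.41 + $0.88 + $0.17 + $1.59 + $9.25 + $1.97 + $0.68 = $18.12

$18.12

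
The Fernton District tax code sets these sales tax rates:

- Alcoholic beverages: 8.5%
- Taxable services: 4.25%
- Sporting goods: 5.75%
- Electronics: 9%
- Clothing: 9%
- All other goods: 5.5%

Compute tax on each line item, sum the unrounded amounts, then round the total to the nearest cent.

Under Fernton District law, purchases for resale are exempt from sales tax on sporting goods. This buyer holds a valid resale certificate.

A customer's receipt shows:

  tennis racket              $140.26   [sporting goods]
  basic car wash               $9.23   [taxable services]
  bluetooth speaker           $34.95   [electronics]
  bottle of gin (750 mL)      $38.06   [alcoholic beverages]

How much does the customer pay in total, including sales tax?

Tennis racket $140.26: sporting goods, buyer-exempt → 0% → $0.00
Basic car wash $9.23: taxable services → 4.25% → $0.392275
Bluetooth speaker $34.95: electronics → 9% → $3.1455
Bottle of gin (750 mL) $38.06: alcoholic beverages → 8.5% → $3.2351
Subtotal = $222.50; unrounded tax = $6.772875 → $6.77; total due = $229.27

$229.27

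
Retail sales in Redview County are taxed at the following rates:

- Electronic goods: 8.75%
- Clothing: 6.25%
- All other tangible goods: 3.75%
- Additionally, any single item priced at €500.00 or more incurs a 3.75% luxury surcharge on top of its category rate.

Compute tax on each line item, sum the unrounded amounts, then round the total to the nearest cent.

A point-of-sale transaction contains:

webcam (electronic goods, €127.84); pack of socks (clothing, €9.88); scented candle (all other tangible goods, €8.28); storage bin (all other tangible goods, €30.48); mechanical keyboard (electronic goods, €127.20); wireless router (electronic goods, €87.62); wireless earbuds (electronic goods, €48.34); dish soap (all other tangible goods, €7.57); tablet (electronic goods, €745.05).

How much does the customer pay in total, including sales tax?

Webcam €127.84: electronic goods → 8.75% → €11.186
Pack of socks €9.88: clothing → 6.25% → €0.6175
Scented candle €8.28: all other tangible goods → 3.75% → €0.3105
Storage bin €30.48: all other tangible goods → 3.75% → €1.143
Mechanical keyboard €127.20: electronic goods → 8.75% → €11.13
Wireless router €87.62: electronic goods → 8.75% → €7.66675
Wireless earbuds €48.34: electronic goods → 8.75% → €4.22975
Dish soap €7.57: all other tangible goods → 3.75% → €0.283875
Tablet €745.05: electronic goods → 8.75% + 3.75% surcharge = 12.5% → €93.13125
Subtotal = €1192.26; unrounded tax = €129.698625 → €129.70; total due = €1321.96

€1321.96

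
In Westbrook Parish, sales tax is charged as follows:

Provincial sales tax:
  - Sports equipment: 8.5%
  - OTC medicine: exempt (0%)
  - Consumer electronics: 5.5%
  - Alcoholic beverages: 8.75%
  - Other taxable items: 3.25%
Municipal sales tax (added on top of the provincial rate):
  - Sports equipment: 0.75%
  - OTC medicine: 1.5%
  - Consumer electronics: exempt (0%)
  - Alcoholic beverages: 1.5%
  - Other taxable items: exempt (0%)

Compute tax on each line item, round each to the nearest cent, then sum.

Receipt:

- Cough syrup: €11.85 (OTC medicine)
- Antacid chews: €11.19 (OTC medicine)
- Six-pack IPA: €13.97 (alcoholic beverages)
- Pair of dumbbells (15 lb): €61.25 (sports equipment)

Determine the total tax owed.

€7.45

Cough syrup €11.85: OTC medicine → 0% + 1.5% municipal = 1.5% → €0.18
Antacid chews €11.19: OTC medicine → 0% + 1.5% municipal = 1.5% → €0.17
Six-pack IPA €13.97: alcoholic beverages → 8.75% + 1.5% municipal = 10.25% → €1.43
Pair of dumbbells (15 lb) €61.25: sports equipment → 8.5% + 0.75% municipal = 9.25% → €5.67
Total tax = €0.18 + €0.17 + €1.43 + €5.67 = €7.45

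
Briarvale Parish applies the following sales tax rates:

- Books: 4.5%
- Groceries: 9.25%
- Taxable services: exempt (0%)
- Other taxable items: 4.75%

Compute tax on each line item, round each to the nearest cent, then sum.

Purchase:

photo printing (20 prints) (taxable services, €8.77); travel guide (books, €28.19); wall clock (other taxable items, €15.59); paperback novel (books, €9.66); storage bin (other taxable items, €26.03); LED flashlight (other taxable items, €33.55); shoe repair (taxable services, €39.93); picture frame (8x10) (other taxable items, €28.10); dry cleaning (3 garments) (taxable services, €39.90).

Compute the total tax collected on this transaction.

Photo printing (20 prints) €8.77: taxable services → 0% → €0.00
Travel guide €28.19: books → 4.5% → €1.27
Wall clock €15.59: other taxable items → 4.75% → €0.74
Paperback novel €9.66: books → 4.5% → €0.43
Storage bin €26.03: other taxable items → 4.75% → €1.24
LED flashlight €33.55: other taxable items → 4.75% → €1.59
Shoe repair €39.93: taxable services → 0% → €0.00
Picture frame (8x10) €28.10: other taxable items → 4.75% → €1.33
Dry cleaning (3 garments) €39.90: taxable services → 0% → €0.00
Total tax = €1.27 + €0.74 + €0.43 + €1.24 + €1.59 + €1.33 = €6.60

€6.60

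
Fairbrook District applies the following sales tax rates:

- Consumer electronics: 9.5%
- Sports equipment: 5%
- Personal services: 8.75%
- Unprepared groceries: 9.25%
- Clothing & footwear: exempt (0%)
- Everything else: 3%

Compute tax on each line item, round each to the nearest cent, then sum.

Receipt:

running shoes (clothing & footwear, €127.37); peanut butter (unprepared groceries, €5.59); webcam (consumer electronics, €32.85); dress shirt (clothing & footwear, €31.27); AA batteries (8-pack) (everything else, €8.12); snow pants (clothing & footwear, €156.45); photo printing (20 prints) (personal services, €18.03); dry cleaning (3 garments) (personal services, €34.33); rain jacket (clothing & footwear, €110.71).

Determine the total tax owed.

€8.46

Running shoes €127.37: clothing & footwear → 0% → €0.00
Peanut butter €5.59: unprepared groceries → 9.25% → €0.52
Webcam €32.85: consumer electronics → 9.5% → €3.12
Dress shirt €31.27: clothing & footwear → 0% → €0.00
AA batteries (8-pack) €8.12: everything else → 3% → €0.24
Snow pants €156.45: clothing & footwear → 0% → €0.00
Photo printing (20 prints) €18.03: personal services → 8.75% → €1.58
Dry cleaning (3 garments) €34.33: personal services → 8.75% → €3.00
Rain jacket €110.71: clothing & footwear → 0% → €0.00
Total tax = €0.52 + €3.12 + €0.24 + €1.58 + €3.00 = €8.46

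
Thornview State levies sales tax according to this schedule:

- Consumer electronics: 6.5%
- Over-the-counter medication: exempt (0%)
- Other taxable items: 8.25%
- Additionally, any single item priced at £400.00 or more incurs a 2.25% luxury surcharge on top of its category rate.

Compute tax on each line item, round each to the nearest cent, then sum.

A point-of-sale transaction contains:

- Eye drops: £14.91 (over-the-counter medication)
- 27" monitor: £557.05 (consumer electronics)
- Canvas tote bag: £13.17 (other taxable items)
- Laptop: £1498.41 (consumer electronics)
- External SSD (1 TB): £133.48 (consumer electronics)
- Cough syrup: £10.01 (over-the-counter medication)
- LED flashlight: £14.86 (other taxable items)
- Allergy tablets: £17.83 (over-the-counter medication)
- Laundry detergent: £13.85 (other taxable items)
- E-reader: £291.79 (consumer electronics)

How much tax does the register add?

£210.96

Eye drops £14.91: over-the-counter medication → 0% → £0.00
27" monitor £557.05: consumer electronics → 6.5% + 2.25% surcharge = 8.75% → £48.74
Canvas tote bag £13.17: other taxable items → 8.25% → £1.09
Laptop £1498.41: consumer electronics → 6.5% + 2.25% surcharge = 8.75% → £131.11
External SSD (1 TB) £133.48: consumer electronics → 6.5% → £8.68
Cough syrup £10.01: over-the-counter medication → 0% → £0.00
LED flashlight £14.86: other taxable items → 8.25% → £1.23
Allergy tablets £17.83: over-the-counter medication → 0% → £0.00
Laundry detergent £13.85: other taxable items → 8.25% → £1.14
E-reader £291.79: consumer electronics → 6.5% → £18.97
Total tax = £48.74 + £1.09 + £131.11 + £8.68 + £1.23 + £1.14 + £18.97 = £210.96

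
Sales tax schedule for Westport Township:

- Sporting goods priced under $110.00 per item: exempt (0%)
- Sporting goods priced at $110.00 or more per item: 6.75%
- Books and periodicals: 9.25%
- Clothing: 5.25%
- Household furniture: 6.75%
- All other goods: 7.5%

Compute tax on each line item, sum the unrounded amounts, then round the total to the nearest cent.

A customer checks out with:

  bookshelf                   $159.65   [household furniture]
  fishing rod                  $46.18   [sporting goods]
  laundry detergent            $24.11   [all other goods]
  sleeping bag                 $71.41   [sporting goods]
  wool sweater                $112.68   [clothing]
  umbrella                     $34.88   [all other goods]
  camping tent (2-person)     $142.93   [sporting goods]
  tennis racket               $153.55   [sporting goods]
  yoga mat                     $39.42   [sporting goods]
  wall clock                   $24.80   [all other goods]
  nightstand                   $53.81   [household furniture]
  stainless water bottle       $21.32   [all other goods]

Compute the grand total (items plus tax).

$932.96

Bookshelf $159.65: household furniture → 6.75% → $10.776375
Fishing rod $46.18: sporting goods, under $110.00 → 0% → $0.00
Laundry detergent $24.11: all other goods → 7.5% → $1.80825
Sleeping bag $71.41: sporting goods, under $110.00 → 0% → $0.00
Wool sweater $112.68: clothing → 5.25% → $5.9157
Umbrella $34.88: all other goods → 7.5% → $2.616
Camping tent (2-person) $142.93: sporting goods, $110.00 or more → 6.75% → $9.647775
Tennis racket $153.55: sporting goods, $110.00 or more → 6.75% → $10.364625
Yoga mat $39.42: sporting goods, under $110.00 → 0% → $0.00
Wall clock $24.80: all other goods → 7.5% → $1.86
Nightstand $53.81: household furniture → 6.75% → $3.632175
Stainless water bottle $21.32: all other goods → 7.5% → $1.599
Subtotal = $884.74; unrounded tax = $48.2199 → $48.22; total due = $932.96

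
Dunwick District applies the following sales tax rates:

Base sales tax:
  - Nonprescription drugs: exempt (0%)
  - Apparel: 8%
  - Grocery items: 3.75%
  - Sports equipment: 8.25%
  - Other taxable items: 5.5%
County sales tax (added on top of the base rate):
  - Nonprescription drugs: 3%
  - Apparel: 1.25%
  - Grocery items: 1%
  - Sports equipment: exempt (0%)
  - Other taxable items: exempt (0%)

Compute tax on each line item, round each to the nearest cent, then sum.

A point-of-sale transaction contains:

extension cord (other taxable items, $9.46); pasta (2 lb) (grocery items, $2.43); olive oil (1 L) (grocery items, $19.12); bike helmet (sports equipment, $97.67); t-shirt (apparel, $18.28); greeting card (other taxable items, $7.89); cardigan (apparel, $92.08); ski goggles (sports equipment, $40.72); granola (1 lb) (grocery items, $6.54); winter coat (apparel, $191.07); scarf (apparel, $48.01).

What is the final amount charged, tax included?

$579.30

Extension cord $9.46: other taxable items → 5.5% + 0% county = 5.5% → $0.52
Pasta (2 lb) $2.43: grocery items → 3.75% + 1% county = 4.75% → $0.12
Olive oil (1 L) $19.12: grocery items → 3.75% + 1% county = 4.75% → $0.91
Bike helmet $97.67: sports equipment → 8.25% + 0% county = 8.25% → $8.06
T-shirt $18.28: apparel → 8% + 1.25% county = 9.25% → $1.69
Greeting card $7.89: other taxable items → 5.5% + 0% county = 5.5% → $0.43
Cardigan $92.08: apparel → 8% + 1.25% county = 9.25% → $8.52
Ski goggles $40.72: sports equipment → 8.25% + 0% county = 8.25% → $3.36
Granola (1 lb) $6.54: grocery items → 3.75% + 1% county = 4.75% → $0.31
Winter coat $191.07: apparel → 8% + 1.25% county = 9.25% → $17.67
Scarf $48.01: apparel → 8% + 1.25% county = 9.25% → $4.44
Subtotal = $533.27; tax = $46.03; total due = $579.30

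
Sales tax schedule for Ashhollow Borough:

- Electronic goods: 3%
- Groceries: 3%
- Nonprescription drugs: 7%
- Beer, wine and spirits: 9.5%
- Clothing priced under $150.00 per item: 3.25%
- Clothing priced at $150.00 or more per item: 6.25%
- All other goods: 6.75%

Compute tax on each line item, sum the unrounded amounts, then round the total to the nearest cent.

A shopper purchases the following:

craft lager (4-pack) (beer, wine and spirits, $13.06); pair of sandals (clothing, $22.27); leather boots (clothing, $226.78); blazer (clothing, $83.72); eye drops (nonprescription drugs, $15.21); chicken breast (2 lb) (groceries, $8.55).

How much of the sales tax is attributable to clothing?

Pair of sandals $22.27: clothing, under $150.00 → 3.25% → $0.723775
Leather boots $226.78: clothing, $150.00 or more → 6.25% → $14.17375
Blazer $83.72: clothing, under $150.00 → 3.25% → $2.7209
Tax on clothing: unrounded sum = $17.618425 → $17.62

$17.62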